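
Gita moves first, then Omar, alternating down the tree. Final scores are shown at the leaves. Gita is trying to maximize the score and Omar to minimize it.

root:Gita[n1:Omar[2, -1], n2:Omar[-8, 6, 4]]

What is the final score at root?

n1 (Omar): min(2, -1) = -1
n2 (Omar): min(-8, 6, 4) = -8
root (Gita): max(-1, -8) = -1

-1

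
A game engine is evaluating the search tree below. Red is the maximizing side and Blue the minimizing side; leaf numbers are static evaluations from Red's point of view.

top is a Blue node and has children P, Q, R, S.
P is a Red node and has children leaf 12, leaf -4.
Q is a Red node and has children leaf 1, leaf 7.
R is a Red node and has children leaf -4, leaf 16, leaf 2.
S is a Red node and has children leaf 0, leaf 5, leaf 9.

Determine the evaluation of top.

7

P (Red): max(12, -4) = 12
Q (Red): max(1, 7) = 7
R (Red): max(-4, 16, 2) = 16
S (Red): max(0, 5, 9) = 9
top (Blue): min(12, 7, 16, 9) = 7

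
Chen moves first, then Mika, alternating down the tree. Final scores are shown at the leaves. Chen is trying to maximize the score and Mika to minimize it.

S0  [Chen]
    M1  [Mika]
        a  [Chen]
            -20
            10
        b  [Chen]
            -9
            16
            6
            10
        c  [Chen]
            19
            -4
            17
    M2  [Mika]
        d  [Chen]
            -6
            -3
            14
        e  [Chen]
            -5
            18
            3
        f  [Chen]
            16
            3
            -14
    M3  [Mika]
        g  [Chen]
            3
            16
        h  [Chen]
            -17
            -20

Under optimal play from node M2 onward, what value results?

d (Chen): max(-6, -3, 14) = 14
e (Chen): max(-5, 18, 3) = 18
f (Chen): max(16, 3, -14) = 16
M2 (Mika): min(14, 18, 16) = 14

14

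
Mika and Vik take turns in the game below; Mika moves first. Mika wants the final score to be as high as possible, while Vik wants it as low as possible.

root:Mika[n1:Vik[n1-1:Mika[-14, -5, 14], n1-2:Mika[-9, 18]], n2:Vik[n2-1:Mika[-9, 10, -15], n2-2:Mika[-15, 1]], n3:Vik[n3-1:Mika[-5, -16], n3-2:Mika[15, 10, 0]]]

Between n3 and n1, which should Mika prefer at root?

n1

n3-1 (Mika): max(-5, -16) = -5
n3-2 (Mika): max(15, 10, 0) = 15
n3 (Vik): min(-5, 15) = -5
n1-1 (Mika): max(-14, -5, 14) = 14
n1-2 (Mika): max(-9, 18) = 18
n1 (Vik): min(14, 18) = 14
Mika prefers the higher value; n3=-5, n1=14. n1 is better since 14 > -5.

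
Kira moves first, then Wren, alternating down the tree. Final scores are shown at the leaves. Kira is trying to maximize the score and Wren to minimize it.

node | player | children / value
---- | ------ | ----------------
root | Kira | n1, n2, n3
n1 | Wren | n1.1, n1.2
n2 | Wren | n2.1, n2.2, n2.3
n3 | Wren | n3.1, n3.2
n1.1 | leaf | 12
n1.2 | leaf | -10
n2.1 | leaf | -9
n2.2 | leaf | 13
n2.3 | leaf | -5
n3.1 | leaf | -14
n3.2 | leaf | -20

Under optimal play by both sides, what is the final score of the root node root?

n1 (Wren): min(12, -10) = -10
n2 (Wren): min(-9, 13, -5) = -9
n3 (Wren): min(-14, -20) = -20
root (Kira): max(-10, -9, -20) = -9

-9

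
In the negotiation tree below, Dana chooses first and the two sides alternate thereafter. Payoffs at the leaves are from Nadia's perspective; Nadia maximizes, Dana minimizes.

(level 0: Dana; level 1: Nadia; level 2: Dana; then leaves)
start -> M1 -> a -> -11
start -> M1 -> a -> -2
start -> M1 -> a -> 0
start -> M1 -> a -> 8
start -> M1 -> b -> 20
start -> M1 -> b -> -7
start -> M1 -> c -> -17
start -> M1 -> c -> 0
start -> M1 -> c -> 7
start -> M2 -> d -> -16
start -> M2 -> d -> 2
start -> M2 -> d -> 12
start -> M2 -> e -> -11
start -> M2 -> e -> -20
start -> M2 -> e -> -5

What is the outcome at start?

-16

a (Dana): min(-11, -2, 0, 8) = -11
b (Dana): min(20, -7) = -7
c (Dana): min(-17, 0, 7) = -17
M1 (Nadia): max(-11, -7, -17) = -7
d (Dana): min(-16, 2, 12) = -16
e (Dana): min(-11, -20, -5) = -20
M2 (Nadia): max(-16, -20) = -16
start (Dana): min(-7, -16) = -16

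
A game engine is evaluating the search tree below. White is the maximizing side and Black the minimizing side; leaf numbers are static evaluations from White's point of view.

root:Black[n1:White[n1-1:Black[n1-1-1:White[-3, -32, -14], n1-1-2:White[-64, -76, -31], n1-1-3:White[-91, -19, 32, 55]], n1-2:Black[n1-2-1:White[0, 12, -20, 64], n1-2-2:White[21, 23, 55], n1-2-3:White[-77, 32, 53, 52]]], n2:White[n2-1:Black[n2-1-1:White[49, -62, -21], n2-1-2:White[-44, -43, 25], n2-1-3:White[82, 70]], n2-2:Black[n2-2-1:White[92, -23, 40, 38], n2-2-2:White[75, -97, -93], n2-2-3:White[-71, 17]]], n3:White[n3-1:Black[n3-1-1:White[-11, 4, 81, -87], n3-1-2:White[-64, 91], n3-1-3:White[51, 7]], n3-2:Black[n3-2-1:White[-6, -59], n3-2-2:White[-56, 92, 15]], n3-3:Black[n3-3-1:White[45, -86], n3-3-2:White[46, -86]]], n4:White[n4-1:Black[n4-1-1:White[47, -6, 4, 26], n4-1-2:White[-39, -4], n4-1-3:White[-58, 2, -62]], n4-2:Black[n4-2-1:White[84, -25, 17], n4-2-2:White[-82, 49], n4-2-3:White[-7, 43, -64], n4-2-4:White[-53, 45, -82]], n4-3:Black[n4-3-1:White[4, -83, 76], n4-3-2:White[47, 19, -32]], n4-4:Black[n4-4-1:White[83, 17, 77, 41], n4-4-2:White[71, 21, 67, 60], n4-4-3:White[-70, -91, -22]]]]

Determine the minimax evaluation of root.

n1-1-1 (White): max(-3, -32, -14) = -3
n1-1-2 (White): max(-64, -76, -31) = -31
n1-1-3 (White): max(-91, -19, 32, 55) = 55
n1-1 (Black): min(-3, -31, 55) = -31
n1-2-1 (White): max(0, 12, -20, 64) = 64
n1-2-2 (White): max(21, 23, 55) = 55
n1-2-3 (White): max(-77, 32, 53, 52) = 53
n1-2 (Black): min(64, 55, 53) = 53
n1 (White): max(-31, 53) = 53
n2-1-1 (White): max(49, -62, -21) = 49
n2-1-2 (White): max(-44, -43, 25) = 25
n2-1-3 (White): max(82, 70) = 82
n2-1 (Black): min(49, 25, 82) = 25
n2-2-1 (White): max(92, -23, 40, 38) = 92
n2-2-2 (White): max(75, -97, -93) = 75
n2-2-3 (White): max(-71, 17) = 17
n2-2 (Black): min(92, 75, 17) = 17
n2 (White): max(25, 17) = 25
n3-1-1 (White): max(-11, 4, 81, -87) = 81
n3-1-2 (White): max(-64, 91) = 91
n3-1-3 (White): max(51, 7) = 51
n3-1 (Black): min(81, 91, 51) = 51
n3-2-1 (White): max(-6, -59) = -6
n3-2-2 (White): max(-56, 92, 15) = 92
n3-2 (Black): min(-6, 92) = -6
n3-3-1 (White): max(45, -86) = 45
n3-3-2 (White): max(46, -86) = 46
n3-3 (Black): min(45, 46) = 45
n3 (White): max(51, -6, 45) = 51
n4-1-1 (White): max(47, -6, 4, 26) = 47
n4-1-2 (White): max(-39, -4) = -4
n4-1-3 (White): max(-58, 2, -62) = 2
n4-1 (Black): min(47, -4, 2) = -4
n4-2-1 (White): max(84, -25, 17) = 84
n4-2-2 (White): max(-82, 49) = 49
n4-2-3 (White): max(-7, 43, -64) = 43
n4-2-4 (White): max(-53, 45, -82) = 45
n4-2 (Black): min(84, 49, 43, 45) = 43
n4-3-1 (White): max(4, -83, 76) = 76
n4-3-2 (White): max(47, 19, -32) = 47
n4-3 (Black): min(76, 47) = 47
n4-4-1 (White): max(83, 17, 77, 41) = 83
n4-4-2 (White): max(71, 21, 67, 60) = 71
n4-4-3 (White): max(-70, -91, -22) = -22
n4-4 (Black): min(83, 71, -22) = -22
n4 (White): max(-4, 43, 47, -22) = 47
root (Black): min(53, 25, 51, 47) = 25

25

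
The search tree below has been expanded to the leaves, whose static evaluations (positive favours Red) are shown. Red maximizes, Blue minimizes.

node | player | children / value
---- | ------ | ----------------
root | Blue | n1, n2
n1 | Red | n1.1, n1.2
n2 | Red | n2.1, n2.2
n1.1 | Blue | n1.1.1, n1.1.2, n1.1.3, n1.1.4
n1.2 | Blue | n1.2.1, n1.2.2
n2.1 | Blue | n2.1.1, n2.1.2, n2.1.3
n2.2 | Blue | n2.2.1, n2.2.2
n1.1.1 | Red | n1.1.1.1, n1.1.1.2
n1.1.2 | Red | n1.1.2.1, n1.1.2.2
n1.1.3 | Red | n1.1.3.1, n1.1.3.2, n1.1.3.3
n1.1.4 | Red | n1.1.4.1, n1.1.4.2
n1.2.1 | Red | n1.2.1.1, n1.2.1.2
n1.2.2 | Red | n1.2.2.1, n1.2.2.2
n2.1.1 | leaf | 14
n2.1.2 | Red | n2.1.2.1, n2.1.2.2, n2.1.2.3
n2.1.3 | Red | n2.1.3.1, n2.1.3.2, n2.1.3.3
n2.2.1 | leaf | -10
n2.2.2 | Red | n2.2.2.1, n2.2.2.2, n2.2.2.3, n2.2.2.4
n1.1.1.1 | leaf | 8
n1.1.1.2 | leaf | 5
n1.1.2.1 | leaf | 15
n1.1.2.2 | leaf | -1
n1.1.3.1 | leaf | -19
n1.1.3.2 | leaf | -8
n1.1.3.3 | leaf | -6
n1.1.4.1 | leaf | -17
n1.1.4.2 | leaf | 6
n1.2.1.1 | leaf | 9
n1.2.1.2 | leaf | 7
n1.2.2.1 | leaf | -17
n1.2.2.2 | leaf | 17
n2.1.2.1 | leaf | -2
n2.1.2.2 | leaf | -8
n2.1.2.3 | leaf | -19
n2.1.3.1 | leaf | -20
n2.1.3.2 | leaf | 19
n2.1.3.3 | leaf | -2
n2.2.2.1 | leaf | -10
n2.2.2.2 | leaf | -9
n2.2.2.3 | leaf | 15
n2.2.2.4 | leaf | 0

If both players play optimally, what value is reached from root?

-2

n1.1.1 (Red): max(8, 5) = 8
n1.1.2 (Red): max(15, -1) = 15
n1.1.3 (Red): max(-19, -8, -6) = -6
n1.1.4 (Red): max(-17, 6) = 6
n1.1 (Blue): min(8, 15, -6, 6) = -6
n1.2.1 (Red): max(9, 7) = 9
n1.2.2 (Red): max(-17, 17) = 17
n1.2 (Blue): min(9, 17) = 9
n1 (Red): max(-6, 9) = 9
n2.1.2 (Red): max(-2, -8, -19) = -2
n2.1.3 (Red): max(-20, 19, -2) = 19
n2.1 (Blue): min(14, -2, 19) = -2
n2.2.2 (Red): max(-10, -9, 15, 0) = 15
n2.2 (Blue): min(-10, 15) = -10
n2 (Red): max(-2, -10) = -2
root (Blue): min(9, -2) = -2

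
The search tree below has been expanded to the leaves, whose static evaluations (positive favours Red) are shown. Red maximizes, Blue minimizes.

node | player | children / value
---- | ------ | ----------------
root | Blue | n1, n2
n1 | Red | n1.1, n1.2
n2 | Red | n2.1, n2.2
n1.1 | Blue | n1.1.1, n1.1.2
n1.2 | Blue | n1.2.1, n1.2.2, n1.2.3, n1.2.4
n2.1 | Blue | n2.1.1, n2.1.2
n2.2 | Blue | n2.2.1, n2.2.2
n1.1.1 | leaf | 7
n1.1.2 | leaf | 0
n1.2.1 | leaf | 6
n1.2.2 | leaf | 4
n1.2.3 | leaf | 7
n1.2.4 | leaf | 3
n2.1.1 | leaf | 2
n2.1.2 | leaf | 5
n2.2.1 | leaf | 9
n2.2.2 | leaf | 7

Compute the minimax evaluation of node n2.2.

7

n2.2 (Blue): min(9, 7) = 7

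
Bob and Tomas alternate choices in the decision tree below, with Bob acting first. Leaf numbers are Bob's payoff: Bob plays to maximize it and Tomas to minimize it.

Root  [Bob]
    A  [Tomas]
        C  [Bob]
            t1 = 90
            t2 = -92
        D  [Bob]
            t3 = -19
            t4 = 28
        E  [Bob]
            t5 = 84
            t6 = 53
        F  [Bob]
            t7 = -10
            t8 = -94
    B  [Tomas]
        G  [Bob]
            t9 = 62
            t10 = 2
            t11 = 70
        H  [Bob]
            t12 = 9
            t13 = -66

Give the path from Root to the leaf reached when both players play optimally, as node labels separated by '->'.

Root -> B -> H -> t12

C (Bob): max(90, -92) = 90
D (Bob): max(-19, 28) = 28
E (Bob): max(84, 53) = 84
F (Bob): max(-10, -94) = -10
A (Tomas): min(90, 28, 84, -10) = -10
G (Bob): max(62, 2, 70) = 70
H (Bob): max(9, -66) = 9
B (Tomas): min(70, 9) = 9
Root (Bob): max(-10, 9) = 9
At Root, Bob picks B (highest: 9).
At B, Tomas picks H (lowest: 9).
At H, Bob picks t12 (highest: 9).
Terminal value 9.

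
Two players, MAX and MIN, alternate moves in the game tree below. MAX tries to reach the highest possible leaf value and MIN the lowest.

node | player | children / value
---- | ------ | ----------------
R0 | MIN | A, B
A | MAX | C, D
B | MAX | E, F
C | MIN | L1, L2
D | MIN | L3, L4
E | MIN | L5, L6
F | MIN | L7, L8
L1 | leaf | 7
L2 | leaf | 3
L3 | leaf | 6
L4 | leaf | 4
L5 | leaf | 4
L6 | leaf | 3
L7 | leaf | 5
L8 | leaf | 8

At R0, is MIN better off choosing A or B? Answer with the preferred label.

C (MIN): min(7, 3) = 3
D (MIN): min(6, 4) = 4
A (MAX): max(3, 4) = 4
E (MIN): min(4, 3) = 3
F (MIN): min(5, 8) = 5
B (MAX): max(3, 5) = 5
MIN prefers the lower value; A=4, B=5. A is better since 4 < 5.

A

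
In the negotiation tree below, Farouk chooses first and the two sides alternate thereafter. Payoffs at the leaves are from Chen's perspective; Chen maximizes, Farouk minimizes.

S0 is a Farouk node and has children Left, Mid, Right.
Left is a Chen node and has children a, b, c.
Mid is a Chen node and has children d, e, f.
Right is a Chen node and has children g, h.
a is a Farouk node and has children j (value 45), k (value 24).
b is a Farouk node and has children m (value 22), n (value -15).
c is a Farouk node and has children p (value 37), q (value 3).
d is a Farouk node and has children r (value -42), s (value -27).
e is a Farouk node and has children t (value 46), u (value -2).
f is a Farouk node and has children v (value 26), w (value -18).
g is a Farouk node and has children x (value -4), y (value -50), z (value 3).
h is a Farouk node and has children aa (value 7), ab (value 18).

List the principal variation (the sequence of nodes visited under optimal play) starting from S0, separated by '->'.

S0 -> Mid -> e -> u

a (Farouk): min(45, 24) = 24
b (Farouk): min(22, -15) = -15
c (Farouk): min(37, 3) = 3
Left (Chen): max(24, -15, 3) = 24
d (Farouk): min(-42, -27) = -42
e (Farouk): min(46, -2) = -2
f (Farouk): min(26, -18) = -18
Mid (Chen): max(-42, -2, -18) = -2
g (Farouk): min(-4, -50, 3) = -50
h (Farouk): min(7, 18) = 7
Right (Chen): max(-50, 7) = 7
S0 (Farouk): min(24, -2, 7) = -2
At S0, Farouk picks Mid (lowest: -2).
At Mid, Chen picks e (highest: -2).
At e, Farouk picks u (lowest: -2).
Terminal value -2.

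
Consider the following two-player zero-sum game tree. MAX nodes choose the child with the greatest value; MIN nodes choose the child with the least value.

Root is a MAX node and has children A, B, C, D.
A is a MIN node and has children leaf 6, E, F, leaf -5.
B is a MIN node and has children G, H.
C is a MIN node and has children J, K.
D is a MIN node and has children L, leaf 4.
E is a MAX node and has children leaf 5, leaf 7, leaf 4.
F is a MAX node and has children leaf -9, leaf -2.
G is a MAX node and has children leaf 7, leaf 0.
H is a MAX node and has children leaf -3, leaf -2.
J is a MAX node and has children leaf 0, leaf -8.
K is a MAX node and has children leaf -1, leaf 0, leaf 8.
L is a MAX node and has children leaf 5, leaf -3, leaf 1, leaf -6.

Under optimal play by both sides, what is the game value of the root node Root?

4

E (MAX): max(5, 7, 4) = 7
F (MAX): max(-9, -2) = -2
A (MIN): min(6, 7, -2, -5) = -5
G (MAX): max(7, 0) = 7
H (MAX): max(-3, -2) = -2
B (MIN): min(7, -2) = -2
J (MAX): max(0, -8) = 0
K (MAX): max(-1, 0, 8) = 8
C (MIN): min(0, 8) = 0
L (MAX): max(5, -3, 1, -6) = 5
D (MIN): min(5, 4) = 4
Root (MAX): max(-5, -2, 0, 4) = 4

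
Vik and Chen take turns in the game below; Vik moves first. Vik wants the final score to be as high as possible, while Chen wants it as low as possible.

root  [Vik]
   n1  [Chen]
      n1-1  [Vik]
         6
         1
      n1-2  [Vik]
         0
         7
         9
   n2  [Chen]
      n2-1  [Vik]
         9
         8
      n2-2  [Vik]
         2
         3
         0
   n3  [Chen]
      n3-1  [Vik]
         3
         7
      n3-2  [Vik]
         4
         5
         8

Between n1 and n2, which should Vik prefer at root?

n1

n1-1 (Vik): max(6, 1) = 6
n1-2 (Vik): max(0, 7, 9) = 9
n1 (Chen): min(6, 9) = 6
n2-1 (Vik): max(9, 8) = 9
n2-2 (Vik): max(2, 3, 0) = 3
n2 (Chen): min(9, 3) = 3
Vik prefers the higher value; n1=6, n2=3. n1 is better since 6 > 3.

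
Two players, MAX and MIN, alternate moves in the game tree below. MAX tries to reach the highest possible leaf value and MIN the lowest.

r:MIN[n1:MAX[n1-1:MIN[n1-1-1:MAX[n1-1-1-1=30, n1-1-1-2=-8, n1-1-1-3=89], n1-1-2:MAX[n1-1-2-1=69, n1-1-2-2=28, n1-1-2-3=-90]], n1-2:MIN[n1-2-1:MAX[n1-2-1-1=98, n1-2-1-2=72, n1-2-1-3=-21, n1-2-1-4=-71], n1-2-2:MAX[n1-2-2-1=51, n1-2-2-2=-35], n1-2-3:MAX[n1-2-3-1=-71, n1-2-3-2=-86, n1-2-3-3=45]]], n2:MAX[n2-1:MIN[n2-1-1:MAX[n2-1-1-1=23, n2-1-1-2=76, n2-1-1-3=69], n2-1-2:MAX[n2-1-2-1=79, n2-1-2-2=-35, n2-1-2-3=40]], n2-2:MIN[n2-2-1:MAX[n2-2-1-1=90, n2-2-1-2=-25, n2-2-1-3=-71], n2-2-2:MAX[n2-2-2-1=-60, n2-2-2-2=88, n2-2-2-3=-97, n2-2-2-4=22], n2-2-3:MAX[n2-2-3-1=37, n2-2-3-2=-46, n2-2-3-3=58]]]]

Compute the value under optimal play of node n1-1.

n1-1-1 (MAX): max(30, -8, 89) = 89
n1-1-2 (MAX): max(69, 28, -90) = 69
n1-1 (MIN): min(89, 69) = 69

69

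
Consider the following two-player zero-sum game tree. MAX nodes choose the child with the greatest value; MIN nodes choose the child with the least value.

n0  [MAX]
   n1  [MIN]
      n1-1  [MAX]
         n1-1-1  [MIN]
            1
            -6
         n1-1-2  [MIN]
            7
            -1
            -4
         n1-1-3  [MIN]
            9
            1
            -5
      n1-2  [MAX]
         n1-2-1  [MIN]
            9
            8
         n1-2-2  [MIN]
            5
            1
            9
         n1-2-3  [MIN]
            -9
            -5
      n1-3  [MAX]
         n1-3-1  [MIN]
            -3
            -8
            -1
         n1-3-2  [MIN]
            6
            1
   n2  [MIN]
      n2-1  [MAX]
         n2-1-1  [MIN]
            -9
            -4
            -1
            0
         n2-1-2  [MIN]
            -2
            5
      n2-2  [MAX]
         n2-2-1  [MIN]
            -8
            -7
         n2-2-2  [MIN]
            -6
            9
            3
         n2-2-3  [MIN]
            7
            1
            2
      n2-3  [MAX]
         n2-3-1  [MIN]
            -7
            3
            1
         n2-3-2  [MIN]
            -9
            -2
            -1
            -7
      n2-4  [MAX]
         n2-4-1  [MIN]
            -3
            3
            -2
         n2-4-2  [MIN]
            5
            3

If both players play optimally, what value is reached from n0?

-4

n1-1-1 (MIN): min(1, -6) = -6
n1-1-2 (MIN): min(7, -1, -4) = -4
n1-1-3 (MIN): min(9, 1, -5) = -5
n1-1 (MAX): max(-6, -4, -5) = -4
n1-2-1 (MIN): min(9, 8) = 8
n1-2-2 (MIN): min(5, 1, 9) = 1
n1-2-3 (MIN): min(-9, -5) = -9
n1-2 (MAX): max(8, 1, -9) = 8
n1-3-1 (MIN): min(-3, -8, -1) = -8
n1-3-2 (MIN): min(6, 1) = 1
n1-3 (MAX): max(-8, 1) = 1
n1 (MIN): min(-4, 8, 1) = -4
n2-1-1 (MIN): min(-9, -4, -1, 0) = -9
n2-1-2 (MIN): min(-2, 5) = -2
n2-1 (MAX): max(-9, -2) = -2
n2-2-1 (MIN): min(-8, -7) = -8
n2-2-2 (MIN): min(-6, 9, 3) = -6
n2-2-3 (MIN): min(7, 1, 2) = 1
n2-2 (MAX): max(-8, -6, 1) = 1
n2-3-1 (MIN): min(-7, 3, 1) = -7
n2-3-2 (MIN): min(-9, -2, -1, -7) = -9
n2-3 (MAX): max(-7, -9) = -7
n2-4-1 (MIN): min(-3, 3, -2) = -3
n2-4-2 (MIN): min(5, 3) = 3
n2-4 (MAX): max(-3, 3) = 3
n2 (MIN): min(-2, 1, -7, 3) = -7
n0 (MAX): max(-4, -7) = -4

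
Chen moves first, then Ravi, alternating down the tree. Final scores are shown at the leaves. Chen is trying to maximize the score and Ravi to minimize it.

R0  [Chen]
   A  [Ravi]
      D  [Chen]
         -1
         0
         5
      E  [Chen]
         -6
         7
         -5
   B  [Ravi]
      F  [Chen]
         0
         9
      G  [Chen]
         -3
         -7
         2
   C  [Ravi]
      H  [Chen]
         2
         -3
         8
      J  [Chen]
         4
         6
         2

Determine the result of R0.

6

D (Chen): max(-1, 0, 5) = 5
E (Chen): max(-6, 7, -5) = 7
A (Ravi): min(5, 7) = 5
F (Chen): max(0, 9) = 9
G (Chen): max(-3, -7, 2) = 2
B (Ravi): min(9, 2) = 2
H (Chen): max(2, -3, 8) = 8
J (Chen): max(4, 6, 2) = 6
C (Ravi): min(8, 6) = 6
R0 (Chen): max(5, 2, 6) = 6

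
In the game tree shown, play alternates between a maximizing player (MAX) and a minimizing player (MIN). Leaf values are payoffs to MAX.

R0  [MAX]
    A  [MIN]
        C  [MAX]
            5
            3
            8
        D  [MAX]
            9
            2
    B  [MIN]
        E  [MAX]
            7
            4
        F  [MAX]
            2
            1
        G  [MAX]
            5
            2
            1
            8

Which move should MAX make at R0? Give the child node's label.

C (MAX): max(5, 3, 8) = 8
D (MAX): max(9, 2) = 9
A (MIN): min(8, 9) = 8
E (MAX): max(7, 4) = 7
F (MAX): max(2, 1) = 2
G (MAX): max(5, 2, 1, 8) = 8
B (MIN): min(7, 2, 8) = 2
R0 (MAX): max(8, 2) = 8
MAX at R0 wants the highest of {A=8, B=2}, so chooses A.

A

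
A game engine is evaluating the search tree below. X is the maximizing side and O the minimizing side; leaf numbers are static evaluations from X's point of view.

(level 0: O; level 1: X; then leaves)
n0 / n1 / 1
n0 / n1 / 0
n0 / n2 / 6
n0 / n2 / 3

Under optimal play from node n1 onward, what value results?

1

n1 (X): max(1, 0) = 1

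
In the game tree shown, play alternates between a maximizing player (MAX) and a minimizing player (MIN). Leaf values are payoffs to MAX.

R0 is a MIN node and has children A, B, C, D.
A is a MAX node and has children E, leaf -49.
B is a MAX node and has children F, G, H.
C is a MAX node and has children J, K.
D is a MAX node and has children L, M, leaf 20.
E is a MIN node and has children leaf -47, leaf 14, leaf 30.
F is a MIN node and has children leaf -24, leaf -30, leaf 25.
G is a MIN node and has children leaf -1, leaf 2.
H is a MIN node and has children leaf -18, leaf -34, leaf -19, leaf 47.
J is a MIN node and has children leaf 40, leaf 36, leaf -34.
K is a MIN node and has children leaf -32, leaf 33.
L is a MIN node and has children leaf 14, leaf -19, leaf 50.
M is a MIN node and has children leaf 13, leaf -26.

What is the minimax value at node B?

-1

F (MIN): min(-24, -30, 25) = -30
G (MIN): min(-1, 2) = -1
H (MIN): min(-18, -34, -19, 47) = -34
B (MAX): max(-30, -1, -34) = -1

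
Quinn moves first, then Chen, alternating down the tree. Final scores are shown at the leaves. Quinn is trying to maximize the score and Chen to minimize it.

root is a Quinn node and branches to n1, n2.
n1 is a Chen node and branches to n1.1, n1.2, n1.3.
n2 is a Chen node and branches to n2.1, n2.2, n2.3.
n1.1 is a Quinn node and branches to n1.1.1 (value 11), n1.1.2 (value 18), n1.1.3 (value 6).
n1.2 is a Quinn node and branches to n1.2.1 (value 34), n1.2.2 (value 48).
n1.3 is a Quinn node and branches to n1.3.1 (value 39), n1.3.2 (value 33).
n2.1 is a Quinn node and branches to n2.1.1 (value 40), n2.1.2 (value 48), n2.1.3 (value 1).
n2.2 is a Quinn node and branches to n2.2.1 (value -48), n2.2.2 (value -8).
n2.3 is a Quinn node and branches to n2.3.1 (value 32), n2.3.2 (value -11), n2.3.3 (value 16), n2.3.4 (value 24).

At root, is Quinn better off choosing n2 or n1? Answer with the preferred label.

n2.1 (Quinn): max(40, 48, 1) = 48
n2.2 (Quinn): max(-48, -8) = -8
n2.3 (Quinn): max(32, -11, 16, 24) = 32
n2 (Chen): min(48, -8, 32) = -8
n1.1 (Quinn): max(11, 18, 6) = 18
n1.2 (Quinn): max(34, 48) = 48
n1.3 (Quinn): max(39, 33) = 39
n1 (Chen): min(18, 48, 39) = 18
Quinn prefers the higher value; n2=-8, n1=18. n1 is better since 18 > -8.

n1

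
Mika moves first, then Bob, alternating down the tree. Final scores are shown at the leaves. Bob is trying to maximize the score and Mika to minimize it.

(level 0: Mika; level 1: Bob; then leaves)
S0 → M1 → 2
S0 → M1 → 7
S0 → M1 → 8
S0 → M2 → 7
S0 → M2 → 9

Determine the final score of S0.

8

M1 (Bob): max(2, 7, 8) = 8
M2 (Bob): max(7, 9) = 9
S0 (Mika): min(8, 9) = 8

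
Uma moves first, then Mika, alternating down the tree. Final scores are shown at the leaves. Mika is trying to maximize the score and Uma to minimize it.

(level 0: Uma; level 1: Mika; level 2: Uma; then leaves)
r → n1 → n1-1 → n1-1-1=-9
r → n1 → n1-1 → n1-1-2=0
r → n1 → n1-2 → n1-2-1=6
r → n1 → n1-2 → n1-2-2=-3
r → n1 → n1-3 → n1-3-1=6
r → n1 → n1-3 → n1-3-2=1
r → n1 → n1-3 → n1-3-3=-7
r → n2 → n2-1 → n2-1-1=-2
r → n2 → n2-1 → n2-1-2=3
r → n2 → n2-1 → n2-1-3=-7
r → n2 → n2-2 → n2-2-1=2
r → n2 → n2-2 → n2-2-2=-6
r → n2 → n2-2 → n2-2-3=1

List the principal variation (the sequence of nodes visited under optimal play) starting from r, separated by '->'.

r -> n2 -> n2-2 -> n2-2-2

n1-1 (Uma): min(-9, 0) = -9
n1-2 (Uma): min(6, -3) = -3
n1-3 (Uma): min(6, 1, -7) = -7
n1 (Mika): max(-9, -3, -7) = -3
n2-1 (Uma): min(-2, 3, -7) = -7
n2-2 (Uma): min(2, -6, 1) = -6
n2 (Mika): max(-7, -6) = -6
r (Uma): min(-3, -6) = -6
At r, Uma picks n2 (lowest: -6).
At n2, Mika picks n2-2 (highest: -6).
At n2-2, Uma picks n2-2-2 (lowest: -6).
Terminal value -6.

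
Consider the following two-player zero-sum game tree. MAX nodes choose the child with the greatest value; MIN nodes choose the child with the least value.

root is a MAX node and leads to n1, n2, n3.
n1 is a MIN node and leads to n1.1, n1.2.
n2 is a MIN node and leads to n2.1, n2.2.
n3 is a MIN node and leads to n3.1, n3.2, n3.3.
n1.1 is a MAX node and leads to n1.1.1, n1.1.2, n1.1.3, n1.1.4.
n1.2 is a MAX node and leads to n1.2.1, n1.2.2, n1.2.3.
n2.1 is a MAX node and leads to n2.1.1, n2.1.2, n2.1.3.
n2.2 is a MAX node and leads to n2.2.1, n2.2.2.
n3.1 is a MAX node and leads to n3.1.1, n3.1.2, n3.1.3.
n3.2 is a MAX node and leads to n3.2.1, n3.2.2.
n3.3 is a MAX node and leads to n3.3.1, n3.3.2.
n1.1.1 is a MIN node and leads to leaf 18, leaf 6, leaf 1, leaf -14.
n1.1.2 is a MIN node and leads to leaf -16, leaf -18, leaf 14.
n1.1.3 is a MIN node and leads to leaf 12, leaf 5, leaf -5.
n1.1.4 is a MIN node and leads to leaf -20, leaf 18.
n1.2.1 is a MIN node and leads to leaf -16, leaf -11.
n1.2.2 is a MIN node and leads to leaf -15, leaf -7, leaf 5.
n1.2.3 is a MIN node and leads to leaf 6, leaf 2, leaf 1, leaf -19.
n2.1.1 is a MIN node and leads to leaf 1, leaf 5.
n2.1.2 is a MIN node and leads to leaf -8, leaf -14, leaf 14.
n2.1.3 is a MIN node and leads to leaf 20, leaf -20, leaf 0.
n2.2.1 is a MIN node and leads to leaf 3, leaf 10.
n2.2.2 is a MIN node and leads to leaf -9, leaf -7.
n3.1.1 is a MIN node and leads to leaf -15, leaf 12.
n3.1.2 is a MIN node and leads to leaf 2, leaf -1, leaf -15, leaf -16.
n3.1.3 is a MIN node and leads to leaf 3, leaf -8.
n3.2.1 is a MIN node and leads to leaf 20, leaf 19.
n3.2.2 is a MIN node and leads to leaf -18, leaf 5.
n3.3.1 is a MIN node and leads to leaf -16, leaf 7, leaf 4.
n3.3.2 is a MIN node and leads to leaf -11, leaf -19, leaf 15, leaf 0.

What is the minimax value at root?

n1.1.1 (MIN): min(18, 6, 1, -14) = -14
n1.1.2 (MIN): min(-16, -18, 14) = -18
n1.1.3 (MIN): min(12, 5, -5) = -5
n1.1.4 (MIN): min(-20, 18) = -20
n1.1 (MAX): max(-14, -18, -5, -20) = -5
n1.2.1 (MIN): min(-16, -11) = -16
n1.2.2 (MIN): min(-15, -7, 5) = -15
n1.2.3 (MIN): min(6, 2, 1, -19) = -19
n1.2 (MAX): max(-16, -15, -19) = -15
n1 (MIN): min(-5, -15) = -15
n2.1.1 (MIN): min(1, 5) = 1
n2.1.2 (MIN): min(-8, -14, 14) = -14
n2.1.3 (MIN): min(20, -20, 0) = -20
n2.1 (MAX): max(1, -14, -20) = 1
n2.2.1 (MIN): min(3, 10) = 3
n2.2.2 (MIN): min(-9, -7) = -9
n2.2 (MAX): max(3, -9) = 3
n2 (MIN): min(1, 3) = 1
n3.1.1 (MIN): min(-15, 12) = -15
n3.1.2 (MIN): min(2, -1, -15, -16) = -16
n3.1.3 (MIN): min(3, -8) = -8
n3.1 (MAX): max(-15, -16, -8) = -8
n3.2.1 (MIN): min(20, 19) = 19
n3.2.2 (MIN): min(-18, 5) = -18
n3.2 (MAX): max(19, -18) = 19
n3.3.1 (MIN): min(-16, 7, 4) = -16
n3.3.2 (MIN): min(-11, -19, 15, 0) = -19
n3.3 (MAX): max(-16, -19) = -16
n3 (MIN): min(-8, 19, -16) = -16
root (MAX): max(-15, 1, -16) = 1

1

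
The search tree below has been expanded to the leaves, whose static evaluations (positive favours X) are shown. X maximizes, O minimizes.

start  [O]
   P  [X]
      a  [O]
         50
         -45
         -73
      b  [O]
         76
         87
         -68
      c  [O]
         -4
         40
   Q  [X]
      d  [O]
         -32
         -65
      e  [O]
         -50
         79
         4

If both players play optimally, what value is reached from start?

-50

a (O): min(50, -45, -73) = -73
b (O): min(76, 87, -68) = -68
c (O): min(-4, 40) = -4
P (X): max(-73, -68, -4) = -4
d (O): min(-32, -65) = -65
e (O): min(-50, 79, 4) = -50
Q (X): max(-65, -50) = -50
start (O): min(-4, -50) = -50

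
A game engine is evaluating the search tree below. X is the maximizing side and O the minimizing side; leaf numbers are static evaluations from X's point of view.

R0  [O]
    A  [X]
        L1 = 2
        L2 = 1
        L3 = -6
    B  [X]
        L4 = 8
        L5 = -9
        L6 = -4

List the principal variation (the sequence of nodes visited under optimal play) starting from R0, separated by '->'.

R0 -> A -> L1

A (X): max(2, 1, -6) = 2
B (X): max(8, -9, -4) = 8
R0 (O): min(2, 8) = 2
At R0, O picks A (lowest: 2).
At A, X picks L1 (highest: 2).
Terminal value 2.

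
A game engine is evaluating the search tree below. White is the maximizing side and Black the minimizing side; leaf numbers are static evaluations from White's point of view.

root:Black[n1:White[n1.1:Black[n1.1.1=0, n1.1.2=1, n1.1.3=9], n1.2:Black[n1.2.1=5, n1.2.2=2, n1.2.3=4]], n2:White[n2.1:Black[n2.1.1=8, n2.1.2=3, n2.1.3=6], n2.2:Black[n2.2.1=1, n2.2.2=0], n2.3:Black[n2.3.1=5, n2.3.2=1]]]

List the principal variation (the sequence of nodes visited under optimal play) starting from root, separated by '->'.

root -> n1 -> n1.2 -> n1.2.2

n1.1 (Black): min(0, 1, 9) = 0
n1.2 (Black): min(5, 2, 4) = 2
n1 (White): max(0, 2) = 2
n2.1 (Black): min(8, 3, 6) = 3
n2.2 (Black): min(1, 0) = 0
n2.3 (Black): min(5, 1) = 1
n2 (White): max(3, 0, 1) = 3
root (Black): min(2, 3) = 2
At root, Black picks n1 (lowest: 2).
At n1, White picks n1.2 (highest: 2).
At n1.2, Black picks n1.2.2 (lowest: 2).
Terminal value 2.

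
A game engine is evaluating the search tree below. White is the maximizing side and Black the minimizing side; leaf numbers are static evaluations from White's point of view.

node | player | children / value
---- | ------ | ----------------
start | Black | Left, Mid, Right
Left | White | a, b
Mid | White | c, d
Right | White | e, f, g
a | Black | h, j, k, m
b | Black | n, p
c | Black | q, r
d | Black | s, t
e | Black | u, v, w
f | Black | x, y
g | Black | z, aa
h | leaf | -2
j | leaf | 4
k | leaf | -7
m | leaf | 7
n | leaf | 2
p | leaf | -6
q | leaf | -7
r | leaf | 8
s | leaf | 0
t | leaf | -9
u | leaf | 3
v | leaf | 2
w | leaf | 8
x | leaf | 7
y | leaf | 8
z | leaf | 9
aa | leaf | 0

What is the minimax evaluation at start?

a (Black): min(-2, 4, -7, 7) = -7
b (Black): min(2, -6) = -6
Left (White): max(-7, -6) = -6
c (Black): min(-7, 8) = -7
d (Black): min(0, -9) = -9
Mid (White): max(-7, -9) = -7
e (Black): min(3, 2, 8) = 2
f (Black): min(7, 8) = 7
g (Black): min(9, 0) = 0
Right (White): max(2, 7, 0) = 7
start (Black): min(-6, -7, 7) = -7

-7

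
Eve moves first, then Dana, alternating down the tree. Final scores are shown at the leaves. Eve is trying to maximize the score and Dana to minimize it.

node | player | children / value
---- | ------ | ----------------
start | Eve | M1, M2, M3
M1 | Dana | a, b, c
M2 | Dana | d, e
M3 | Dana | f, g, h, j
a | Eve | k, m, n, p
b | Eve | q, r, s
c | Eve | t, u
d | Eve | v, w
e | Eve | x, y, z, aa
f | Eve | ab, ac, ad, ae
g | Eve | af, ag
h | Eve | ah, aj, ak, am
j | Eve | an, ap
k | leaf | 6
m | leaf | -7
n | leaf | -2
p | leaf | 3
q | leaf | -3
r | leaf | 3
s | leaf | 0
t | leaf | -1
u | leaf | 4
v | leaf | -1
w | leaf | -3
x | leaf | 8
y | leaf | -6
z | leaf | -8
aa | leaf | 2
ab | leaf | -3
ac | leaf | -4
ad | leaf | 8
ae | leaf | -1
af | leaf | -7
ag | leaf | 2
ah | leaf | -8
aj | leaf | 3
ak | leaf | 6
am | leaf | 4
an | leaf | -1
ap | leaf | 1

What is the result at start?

a (Eve): max(6, -7, -2, 3) = 6
b (Eve): max(-3, 3, 0) = 3
c (Eve): max(-1, 4) = 4
M1 (Dana): min(6, 3, 4) = 3
d (Eve): max(-1, -3) = -1
e (Eve): max(8, -6, -8, 2) = 8
M2 (Dana): min(-1, 8) = -1
f (Eve): max(-3, -4, 8, -1) = 8
g (Eve): max(-7, 2) = 2
h (Eve): max(-8, 3, 6, 4) = 6
j (Eve): max(-1, 1) = 1
M3 (Dana): min(8, 2, 6, 1) = 1
start (Eve): max(3, -1, 1) = 3

3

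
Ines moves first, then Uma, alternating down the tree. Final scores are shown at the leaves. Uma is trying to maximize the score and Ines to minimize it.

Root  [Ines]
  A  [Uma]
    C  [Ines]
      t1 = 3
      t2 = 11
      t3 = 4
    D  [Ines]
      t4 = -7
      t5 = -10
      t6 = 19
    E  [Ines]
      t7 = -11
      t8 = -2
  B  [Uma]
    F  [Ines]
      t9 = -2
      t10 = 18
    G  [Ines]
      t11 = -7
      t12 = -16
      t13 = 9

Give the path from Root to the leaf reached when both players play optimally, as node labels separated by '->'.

C (Ines): min(3, 11, 4) = 3
D (Ines): min(-7, -10, 19) = -10
E (Ines): min(-11, -2) = -11
A (Uma): max(3, -10, -11) = 3
F (Ines): min(-2, 18) = -2
G (Ines): min(-7, -16, 9) = -16
B (Uma): max(-2, -16) = -2
Root (Ines): min(3, -2) = -2
At Root, Ines picks B (lowest: -2).
At B, Uma picks F (highest: -2).
At F, Ines picks t9 (lowest: -2).
Terminal value -2.

Root -> B -> F -> t9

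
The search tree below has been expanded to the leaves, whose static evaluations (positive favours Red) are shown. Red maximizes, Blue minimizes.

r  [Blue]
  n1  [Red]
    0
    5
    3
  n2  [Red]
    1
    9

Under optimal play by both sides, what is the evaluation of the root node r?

n1 (Red): max(0, 5, 3) = 5
n2 (Red): max(1, 9) = 9
r (Blue): min(5, 9) = 5

5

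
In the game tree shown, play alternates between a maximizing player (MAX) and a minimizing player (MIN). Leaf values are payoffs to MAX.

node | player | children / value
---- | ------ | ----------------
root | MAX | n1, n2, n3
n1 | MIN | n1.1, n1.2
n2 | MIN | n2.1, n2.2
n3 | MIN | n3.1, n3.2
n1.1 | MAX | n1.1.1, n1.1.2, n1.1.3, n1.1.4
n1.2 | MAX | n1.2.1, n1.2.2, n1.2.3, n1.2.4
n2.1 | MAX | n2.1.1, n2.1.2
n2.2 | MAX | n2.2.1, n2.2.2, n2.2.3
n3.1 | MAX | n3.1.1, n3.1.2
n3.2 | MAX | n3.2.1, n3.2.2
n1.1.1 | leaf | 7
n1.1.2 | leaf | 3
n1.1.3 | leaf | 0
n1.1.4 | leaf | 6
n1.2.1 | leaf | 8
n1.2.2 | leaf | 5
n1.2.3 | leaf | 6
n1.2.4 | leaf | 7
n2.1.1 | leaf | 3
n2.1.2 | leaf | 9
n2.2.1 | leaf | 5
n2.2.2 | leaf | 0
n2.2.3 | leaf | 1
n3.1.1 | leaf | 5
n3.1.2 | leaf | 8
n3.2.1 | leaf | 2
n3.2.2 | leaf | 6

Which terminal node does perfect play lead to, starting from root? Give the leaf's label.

n1.1 (MAX): max(7, 3, 0, 6) = 7
n1.2 (MAX): max(8, 5, 6, 7) = 8
n1 (MIN): min(7, 8) = 7
n2.1 (MAX): max(3, 9) = 9
n2.2 (MAX): max(5, 0, 1) = 5
n2 (MIN): min(9, 5) = 5
n3.1 (MAX): max(5, 8) = 8
n3.2 (MAX): max(2, 6) = 6
n3 (MIN): min(8, 6) = 6
root (MAX): max(7, 5, 6) = 7
At root, MAX picks n1 (highest: 7).
At n1, MIN picks n1.1 (lowest: 7).
At n1.1, MAX picks n1.1.1 (highest: 7).
Terminal value 7.

n1.1.1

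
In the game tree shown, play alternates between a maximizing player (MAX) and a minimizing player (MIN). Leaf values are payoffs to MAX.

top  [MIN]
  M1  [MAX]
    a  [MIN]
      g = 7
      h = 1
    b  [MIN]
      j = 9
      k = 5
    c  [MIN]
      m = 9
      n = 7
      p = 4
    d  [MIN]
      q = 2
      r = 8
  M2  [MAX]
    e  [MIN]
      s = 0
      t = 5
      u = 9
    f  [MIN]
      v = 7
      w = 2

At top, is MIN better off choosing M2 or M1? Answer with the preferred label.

e (MIN): min(0, 5, 9) = 0
f (MIN): min(7, 2) = 2
M2 (MAX): max(0, 2) = 2
a (MIN): min(7, 1) = 1
b (MIN): min(9, 5) = 5
c (MIN): min(9, 7, 4) = 4
d (MIN): min(2, 8) = 2
M1 (MAX): max(1, 5, 4, 2) = 5
MIN prefers the lower value; M2=2, M1=5. M2 is better since 2 < 5.

M2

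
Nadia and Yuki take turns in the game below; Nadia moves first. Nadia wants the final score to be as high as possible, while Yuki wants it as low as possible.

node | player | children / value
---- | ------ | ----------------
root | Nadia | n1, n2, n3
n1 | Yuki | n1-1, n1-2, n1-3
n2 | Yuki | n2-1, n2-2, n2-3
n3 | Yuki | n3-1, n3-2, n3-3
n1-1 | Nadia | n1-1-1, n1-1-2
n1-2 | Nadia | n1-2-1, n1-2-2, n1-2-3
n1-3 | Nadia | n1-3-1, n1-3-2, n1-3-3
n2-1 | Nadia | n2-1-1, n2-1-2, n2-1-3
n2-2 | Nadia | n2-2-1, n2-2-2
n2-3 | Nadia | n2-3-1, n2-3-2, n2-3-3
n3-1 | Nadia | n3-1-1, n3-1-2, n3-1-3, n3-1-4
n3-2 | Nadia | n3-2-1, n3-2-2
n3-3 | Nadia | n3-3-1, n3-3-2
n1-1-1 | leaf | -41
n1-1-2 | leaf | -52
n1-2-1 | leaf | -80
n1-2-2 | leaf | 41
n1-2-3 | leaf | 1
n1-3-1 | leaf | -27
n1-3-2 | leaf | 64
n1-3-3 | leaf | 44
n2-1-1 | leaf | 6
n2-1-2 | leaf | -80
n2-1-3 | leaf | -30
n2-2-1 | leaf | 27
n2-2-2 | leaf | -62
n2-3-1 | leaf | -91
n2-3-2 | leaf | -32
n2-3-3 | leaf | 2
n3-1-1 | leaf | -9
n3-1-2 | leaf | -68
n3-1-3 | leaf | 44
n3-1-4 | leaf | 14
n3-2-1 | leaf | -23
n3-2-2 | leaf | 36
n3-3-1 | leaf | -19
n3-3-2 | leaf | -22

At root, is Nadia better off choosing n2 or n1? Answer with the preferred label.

n2

n2-1 (Nadia): max(6, -80, -30) = 6
n2-2 (Nadia): max(27, -62) = 27
n2-3 (Nadia): max(-91, -32, 2) = 2
n2 (Yuki): min(6, 27, 2) = 2
n1-1 (Nadia): max(-41, -52) = -41
n1-2 (Nadia): max(-80, 41, 1) = 41
n1-3 (Nadia): max(-27, 64, 44) = 64
n1 (Yuki): min(-41, 41, 64) = -41
Nadia prefers the higher value; n2=2, n1=-41. n2 is better since 2 > -41.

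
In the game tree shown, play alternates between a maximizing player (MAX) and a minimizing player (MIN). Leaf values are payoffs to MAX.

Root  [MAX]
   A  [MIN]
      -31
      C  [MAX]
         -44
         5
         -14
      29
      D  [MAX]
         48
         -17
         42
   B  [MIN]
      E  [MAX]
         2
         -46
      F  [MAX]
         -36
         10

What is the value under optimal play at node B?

E (MAX): max(2, -46) = 2
F (MAX): max(-36, 10) = 10
B (MIN): min(2, 10) = 2

2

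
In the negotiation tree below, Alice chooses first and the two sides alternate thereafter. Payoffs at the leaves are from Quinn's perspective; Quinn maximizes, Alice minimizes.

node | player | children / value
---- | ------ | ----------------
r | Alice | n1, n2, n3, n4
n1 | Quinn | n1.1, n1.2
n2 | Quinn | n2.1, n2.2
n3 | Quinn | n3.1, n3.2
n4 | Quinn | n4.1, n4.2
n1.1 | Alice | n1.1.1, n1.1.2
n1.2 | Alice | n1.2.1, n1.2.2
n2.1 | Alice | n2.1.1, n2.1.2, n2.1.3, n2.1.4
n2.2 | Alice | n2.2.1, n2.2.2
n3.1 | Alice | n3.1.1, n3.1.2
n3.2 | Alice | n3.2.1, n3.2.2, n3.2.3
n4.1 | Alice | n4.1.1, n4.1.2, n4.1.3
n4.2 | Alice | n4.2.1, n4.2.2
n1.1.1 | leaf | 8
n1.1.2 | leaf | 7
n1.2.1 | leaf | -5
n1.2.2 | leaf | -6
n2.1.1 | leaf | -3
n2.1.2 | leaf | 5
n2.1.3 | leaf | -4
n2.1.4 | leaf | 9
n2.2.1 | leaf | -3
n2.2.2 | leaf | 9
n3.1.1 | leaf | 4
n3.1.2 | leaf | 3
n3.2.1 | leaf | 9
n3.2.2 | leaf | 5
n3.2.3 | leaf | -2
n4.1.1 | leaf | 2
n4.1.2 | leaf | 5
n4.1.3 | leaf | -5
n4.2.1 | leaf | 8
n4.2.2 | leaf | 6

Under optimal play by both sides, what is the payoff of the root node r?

-3

n1.1 (Alice): min(8, 7) = 7
n1.2 (Alice): min(-5, -6) = -6
n1 (Quinn): max(7, -6) = 7
n2.1 (Alice): min(-3, 5, -4, 9) = -4
n2.2 (Alice): min(-3, 9) = -3
n2 (Quinn): max(-4, -3) = -3
n3.1 (Alice): min(4, 3) = 3
n3.2 (Alice): min(9, 5, -2) = -2
n3 (Quinn): max(3, -2) = 3
n4.1 (Alice): min(2, 5, -5) = -5
n4.2 (Alice): min(8, 6) = 6
n4 (Quinn): max(-5, 6) = 6
r (Alice): min(7, -3, 3, 6) = -3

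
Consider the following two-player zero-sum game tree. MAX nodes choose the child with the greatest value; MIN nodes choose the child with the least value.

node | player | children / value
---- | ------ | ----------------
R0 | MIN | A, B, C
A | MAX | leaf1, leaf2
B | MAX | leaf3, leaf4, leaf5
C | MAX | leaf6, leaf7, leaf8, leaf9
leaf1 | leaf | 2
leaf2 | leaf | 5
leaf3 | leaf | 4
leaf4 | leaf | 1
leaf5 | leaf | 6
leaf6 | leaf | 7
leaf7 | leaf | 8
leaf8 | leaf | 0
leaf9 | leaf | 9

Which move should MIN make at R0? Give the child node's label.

A (MAX): max(2, 5) = 5
B (MAX): max(4, 1, 6) = 6
C (MAX): max(7, 8, 0, 9) = 9
R0 (MIN): min(5, 6, 9) = 5
MIN at R0 wants the lowest of {A=5, B=6, C=9}, so chooses A.

A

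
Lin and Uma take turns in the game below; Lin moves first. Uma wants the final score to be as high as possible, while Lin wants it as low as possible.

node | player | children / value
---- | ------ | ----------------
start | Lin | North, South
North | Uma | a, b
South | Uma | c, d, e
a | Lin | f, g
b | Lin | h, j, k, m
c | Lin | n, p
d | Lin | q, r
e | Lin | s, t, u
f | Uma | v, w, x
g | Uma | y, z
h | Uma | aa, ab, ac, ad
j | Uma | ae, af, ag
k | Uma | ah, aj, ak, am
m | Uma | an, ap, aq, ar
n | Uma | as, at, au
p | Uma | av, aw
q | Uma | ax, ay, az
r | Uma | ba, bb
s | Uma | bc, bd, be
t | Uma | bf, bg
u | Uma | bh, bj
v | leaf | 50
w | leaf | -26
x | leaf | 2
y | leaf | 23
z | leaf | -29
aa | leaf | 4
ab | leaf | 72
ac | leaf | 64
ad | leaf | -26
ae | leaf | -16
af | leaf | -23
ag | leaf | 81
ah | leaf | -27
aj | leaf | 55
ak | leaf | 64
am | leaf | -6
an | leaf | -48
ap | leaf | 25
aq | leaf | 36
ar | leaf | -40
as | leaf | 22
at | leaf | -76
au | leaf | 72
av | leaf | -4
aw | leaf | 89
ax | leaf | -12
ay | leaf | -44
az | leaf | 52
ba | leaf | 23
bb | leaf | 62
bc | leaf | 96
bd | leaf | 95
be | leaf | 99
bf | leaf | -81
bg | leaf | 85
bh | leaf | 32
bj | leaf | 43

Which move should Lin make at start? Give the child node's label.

f (Uma): max(50, -26, 2) = 50
g (Uma): max(23, -29) = 23
a (Lin): min(50, 23) = 23
h (Uma): max(4, 72, 64, -26) = 72
j (Uma): max(-16, -23, 81) = 81
k (Uma): max(-27, 55, 64, -6) = 64
m (Uma): max(-48, 25, 36, -40) = 36
b (Lin): min(72, 81, 64, 36) = 36
North (Uma): max(23, 36) = 36
n (Uma): max(22, -76, 72) = 72
p (Uma): max(-4, 89) = 89
c (Lin): min(72, 89) = 72
q (Uma): max(-12, -44, 52) = 52
r (Uma): max(23, 62) = 62
d (Lin): min(52, 62) = 52
s (Uma): max(96, 95, 99) = 99
t (Uma): max(-81, 85) = 85
u (Uma): max(32, 43) = 43
e (Lin): min(99, 85, 43) = 43
South (Uma): max(72, 52, 43) = 72
start (Lin): min(36, 72) = 36
Lin at start wants the lowest of {North=36, South=72}, so chooses North.

North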